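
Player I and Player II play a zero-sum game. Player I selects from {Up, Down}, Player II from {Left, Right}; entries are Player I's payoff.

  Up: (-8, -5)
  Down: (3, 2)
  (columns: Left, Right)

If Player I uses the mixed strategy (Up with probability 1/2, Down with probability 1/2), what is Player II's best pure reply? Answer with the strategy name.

Left

If Player II plays Left, Player I's expected payoff is (1/2)·(-8) + (1/2)·3 = -5/2.
If Player II plays Right, Player I's expected payoff is (1/2)·(-5) + (1/2)·2 = -3/2.
Player II minimizes Player I's payoff; the smallest is -5/2, so the best response is Left.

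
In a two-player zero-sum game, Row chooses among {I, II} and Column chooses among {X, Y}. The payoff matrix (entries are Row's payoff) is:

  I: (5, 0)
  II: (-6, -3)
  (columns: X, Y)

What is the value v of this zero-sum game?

Row minima: I → 0, II → -6; maximin = 0.
Column maxima: X → 5, Y → 0; minimax = 0.
Since maximin = minimax = 0, there is a saddle point and the value is 0.

0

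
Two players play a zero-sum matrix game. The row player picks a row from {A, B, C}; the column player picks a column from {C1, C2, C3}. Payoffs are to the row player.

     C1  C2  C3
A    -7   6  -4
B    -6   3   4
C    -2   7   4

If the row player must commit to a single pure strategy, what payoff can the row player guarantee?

-2

Row minima: A → -7, B → -6, C → -2.
The best of these is -2.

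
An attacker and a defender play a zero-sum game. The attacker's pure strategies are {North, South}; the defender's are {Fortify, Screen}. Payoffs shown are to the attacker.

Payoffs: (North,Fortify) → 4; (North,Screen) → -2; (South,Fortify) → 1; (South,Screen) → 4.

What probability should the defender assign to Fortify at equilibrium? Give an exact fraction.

2/3

Row minima: North → -2, South → 1; maximin = 1.
Column maxima: Fortify → 4, Screen → 4; minimax = 4.
1 ≠ 4, so there is no saddle point; optimal play is mixed.
Let the attacker play North with probability p. Expected payoff against Fortify: 4p + 1(1−p) = 3p + 1; against Screen: (-2)p + 4(1−p) = −6p + 4.
Setting these equal: 3p + 1 = −6p + 4 ⇒ 9p = 3 ⇒ p = 1/3, and the value is (3)·(1/3) + 1 = 2.
For the defender: with q = P(Fortify), equating North's and South's payoffs gives 6q − 2 = −3q + 4 ⇒ q = 2/3.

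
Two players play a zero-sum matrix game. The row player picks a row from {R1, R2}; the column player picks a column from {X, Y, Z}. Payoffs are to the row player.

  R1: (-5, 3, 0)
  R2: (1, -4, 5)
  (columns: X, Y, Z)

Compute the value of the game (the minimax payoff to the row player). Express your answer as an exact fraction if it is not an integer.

Row minima: R1 → -5, R2 → -4; maximin = -4.
Column maxima: X → 1, Y → 3, Z → 5; minimax = 1.
-4 ≠ 1, so there is no saddle point; optimal play is mixed.
Z is strictly dominated by X (it gives the row player strictly more in every row), so the column player never plays it.
On the remaining 2×2 (R1, R2 vs X, Y):
Let the row player play R1 with probability p. Expected payoff against X: (-5)p + 1(1−p) = −6p + 1; against Y: 3p + (-4)(1−p) = 7p − 4.
Setting these equal: −6p + 1 = 7p − 4 ⇒ −13p = -5 ⇒ p = 5/13, and the value is (-6)·(5/13) + 1 = -17/13.
For the column player: with q = P(X), equating R1's and R2's payoffs gives −8q + 3 = 5q − 4 ⇒ q = 7/13.

-17/13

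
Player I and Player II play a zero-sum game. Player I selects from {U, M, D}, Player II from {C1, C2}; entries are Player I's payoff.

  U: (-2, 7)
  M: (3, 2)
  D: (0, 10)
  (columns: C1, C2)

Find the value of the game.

Row minima: U → -2, M → 2, D → 0; maximin = 2.
Column maxima: C1 → 3, C2 → 10; minimax = 3.
2 ≠ 3, so there is no saddle point; optimal play is mixed.
U is strictly dominated by D, so Player I never plays it.
On the remaining 2×2 (M, D vs C1, C2):
Let Player I play M with probability p. Expected payoff against C1: 3p + 0(1−p) = 3p; against C2: 2p + 10(1−p) = −8p + 10.
Setting these equal: 3p = −8p + 10 ⇒ 11p = 10 ⇒ p = 10/11, and the value is (3)·(10/11) = 30/11.
For Player II: with q = P(C1), equating M's and D's payoffs gives q + 2 = −10q + 10 ⇒ q = 8/11.

30/11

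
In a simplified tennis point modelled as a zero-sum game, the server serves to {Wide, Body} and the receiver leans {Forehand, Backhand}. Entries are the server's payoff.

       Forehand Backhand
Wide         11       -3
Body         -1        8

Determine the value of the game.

85/23

Row minima: Wide → -3, Body → -1; maximin = -1.
Column maxima: Forehand → 11, Backhand → 8; minimax = 8.
-1 ≠ 8, so there is no saddle point; optimal play is mixed.
Let the server play Wide with probability p. Expected payoff against Forehand: 11p + (-1)(1−p) = 12p − 1; against Backhand: (-3)p + 8(1−p) = −11p + 8.
Setting these equal: 12p − 1 = −11p + 8 ⇒ 23p = 9 ⇒ p = 9/23, and the value is (12)·(9/23) − 1 = 85/23.
For the receiver: with q = P(Forehand), equating Wide's and Body's payoffs gives 14q − 3 = −9q + 8 ⇒ q = 11/23.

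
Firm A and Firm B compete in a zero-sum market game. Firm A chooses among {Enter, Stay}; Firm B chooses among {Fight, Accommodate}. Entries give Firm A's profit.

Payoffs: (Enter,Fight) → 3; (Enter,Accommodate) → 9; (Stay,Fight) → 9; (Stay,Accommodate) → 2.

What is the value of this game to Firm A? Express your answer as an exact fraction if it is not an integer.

75/13

Row minima: Enter → 3, Stay → 2; maximin = 3.
Column maxima: Fight → 9, Accommodate → 9; minimax = 9.
3 ≠ 9, so there is no saddle point; optimal play is mixed.
Let Firm A play Enter with probability p. Expected payoff against Fight: 3p + 9(1−p) = −6p + 9; against Accommodate: 9p + 2(1−p) = 7p + 2.
Setting these equal: −6p + 9 = 7p + 2 ⇒ −13p = -7 ⇒ p = 7/13, and the value is (-6)·(7/13) + 9 = 75/13.
For Firm B: with q = P(Fight), equating Enter's and Stay's payoffs gives −6q + 9 = 7q + 2 ⇒ q = 7/13.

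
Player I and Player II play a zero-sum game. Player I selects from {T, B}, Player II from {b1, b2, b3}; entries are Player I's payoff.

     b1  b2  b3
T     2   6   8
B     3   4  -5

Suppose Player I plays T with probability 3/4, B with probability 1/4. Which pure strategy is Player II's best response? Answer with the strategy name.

b1

If Player II plays b1, Player I's expected payoff is (3/4)·2 + (1/4)·3 = 9/4.
If Player II plays b2, Player I's expected payoff is (3/4)·6 + (1/4)·4 = 11/2.
If Player II plays b3, Player I's expected payoff is (3/4)·8 + (1/4)·(-5) = 19/4.
Player II minimizes Player I's payoff; the smallest is 9/4, so the best response is b1.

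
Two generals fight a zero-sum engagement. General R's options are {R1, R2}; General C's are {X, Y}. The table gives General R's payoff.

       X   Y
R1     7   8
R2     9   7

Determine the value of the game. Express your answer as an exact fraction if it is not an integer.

23/3

Row minima: R1 → 7, R2 → 7; maximin = 7.
Column maxima: X → 9, Y → 8; minimax = 8.
7 ≠ 8, so there is no saddle point; optimal play is mixed.
Let General R play R1 with probability p. Expected payoff against X: 7p + 9(1−p) = −2p + 9; against Y: 8p + 7(1−p) = p + 7.
Setting these equal: −2p + 9 = p + 7 ⇒ −3p = -2 ⇒ p = 2/3, and the value is (-2)·(2/3) + 9 = 23/3.
For General C: with q = P(X), equating R1's and R2's payoffs gives −q + 8 = 2q + 7 ⇒ q = 1/3.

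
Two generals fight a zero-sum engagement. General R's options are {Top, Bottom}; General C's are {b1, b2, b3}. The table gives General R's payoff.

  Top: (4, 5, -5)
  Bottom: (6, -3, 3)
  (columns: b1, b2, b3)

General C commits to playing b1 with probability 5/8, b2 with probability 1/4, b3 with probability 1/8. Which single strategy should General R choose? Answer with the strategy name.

Bottom

Expected payoff of Top: (5/8)·4 + (1/4)·5 + (1/8)·(-5) = 25/8.
Expected payoff of Bottom: (5/8)·6 + (1/4)·(-3) + (1/8)·3 = 27/8.
The largest is 27/8, so General R's best response is Bottom.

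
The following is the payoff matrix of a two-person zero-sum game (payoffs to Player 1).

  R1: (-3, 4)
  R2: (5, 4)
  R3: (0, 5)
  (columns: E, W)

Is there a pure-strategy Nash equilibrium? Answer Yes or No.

Row minima: R1 → -3, R2 → 4, R3 → 0; maximin = 4.
Column maxima: E → 5, W → 5; minimax = 5.
4 ≠ 5, so no pure-strategy equilibrium exists.

No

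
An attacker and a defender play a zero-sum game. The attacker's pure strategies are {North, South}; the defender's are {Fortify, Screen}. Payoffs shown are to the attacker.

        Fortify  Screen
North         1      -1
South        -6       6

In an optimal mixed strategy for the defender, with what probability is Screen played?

1/2

Row minima: North → -1, South → -6; maximin = -1.
Column maxima: Fortify → 1, Screen → 6; minimax = 1.
-1 ≠ 1, so there is no saddle point; optimal play is mixed.
Let the attacker play North with probability p. Expected payoff against Fortify: 1p + (-6)(1−p) = 7p − 6; against Screen: (-1)p + 6(1−p) = −7p + 6.
Setting these equal: 7p − 6 = −7p + 6 ⇒ 14p = 12 ⇒ p = 6/7, and the value is (7)·(6/7) − 6 = 0.
For the defender: with q = P(Fortify), equating North's and South's payoffs gives 2q − 1 = −12q + 6 ⇒ q = 1/2.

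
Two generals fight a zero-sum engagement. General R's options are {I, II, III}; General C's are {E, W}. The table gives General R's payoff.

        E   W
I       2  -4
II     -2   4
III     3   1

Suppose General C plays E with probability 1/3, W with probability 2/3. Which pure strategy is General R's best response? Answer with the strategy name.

Expected payoff of I: (1/3)·2 + (2/3)·(-4) = -2.
Expected payoff of II: (1/3)·(-2) + (2/3)·4 = 2.
Expected payoff of III: (1/3)·3 + (2/3)·1 = 5/3.
The largest is 2, so General R's best response is II.

II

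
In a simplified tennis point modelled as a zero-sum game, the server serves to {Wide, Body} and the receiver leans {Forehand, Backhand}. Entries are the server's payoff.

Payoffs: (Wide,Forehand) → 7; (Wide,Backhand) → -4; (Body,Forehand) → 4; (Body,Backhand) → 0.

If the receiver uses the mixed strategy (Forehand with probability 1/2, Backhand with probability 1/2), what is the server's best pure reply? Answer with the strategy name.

Expected payoff of Wide: (1/2)·7 + (1/2)·(-4) = 3/2.
Expected payoff of Body: (1/2)·4 + (1/2)·0 = 2.
The largest is 2, so the server's best response is Body.

Body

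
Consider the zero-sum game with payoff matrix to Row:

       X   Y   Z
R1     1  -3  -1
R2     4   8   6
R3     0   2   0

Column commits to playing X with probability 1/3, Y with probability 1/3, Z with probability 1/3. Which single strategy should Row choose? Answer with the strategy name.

R2

Expected payoff of R1: (1/3)·1 + (1/3)·(-3) + (1/3)·(-1) = -1.
Expected payoff of R2: (1/3)·4 + (1/3)·8 + (1/3)·6 = 6.
Expected payoff of R3: (1/3)·0 + (1/3)·2 + (1/3)·0 = 2/3.
The largest is 6, so Row's best response is R2.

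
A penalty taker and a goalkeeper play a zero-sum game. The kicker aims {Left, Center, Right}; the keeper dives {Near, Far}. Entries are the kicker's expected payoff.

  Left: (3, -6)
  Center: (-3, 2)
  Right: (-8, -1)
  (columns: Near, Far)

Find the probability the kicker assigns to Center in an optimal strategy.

9/14

Row minima: Left → -6, Center → -3, Right → -8; maximin = -3.
Column maxima: Near → 3, Far → 2; minimax = 2.
-3 ≠ 2, so there is no saddle point; optimal play is mixed.
Right is strictly dominated by Center, so the kicker never plays it.
On the remaining 2×2 (Left, Center vs Near, Far):
Let the kicker play Left with probability p. Expected payoff against Near: 3p + (-3)(1−p) = 6p − 3; against Far: (-6)p + 2(1−p) = −8p + 2.
Setting these equal: 6p − 3 = −8p + 2 ⇒ 14p = 5 ⇒ p = 5/14, and the value is (6)·(5/14) − 3 = -6/7.
For the keeper: with q = P(Near), equating Left's and Center's payoffs gives 9q − 6 = −5q + 2 ⇒ q = 4/7.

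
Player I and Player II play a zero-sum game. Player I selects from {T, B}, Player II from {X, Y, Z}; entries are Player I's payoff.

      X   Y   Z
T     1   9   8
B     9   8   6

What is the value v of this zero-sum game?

33/5

Row minima: T → 1, B → 6; maximin = 6.
Column maxima: X → 9, Y → 9, Z → 8; minimax = 8.
6 ≠ 8, so there is no saddle point; optimal play is mixed.
Y is strictly dominated by Z (it gives Player I strictly more in every row), so Player II never plays it.
On the remaining 2×2 (T, B vs X, Z):
Let Player I play T with probability p. Expected payoff against X: 1p + 9(1−p) = −8p + 9; against Z: 8p + 6(1−p) = 2p + 6.
Setting these equal: −8p + 9 = 2p + 6 ⇒ −10p = -3 ⇒ p = 3/10, and the value is (-8)·(3/10) + 9 = 33/5.
For Player II: with q = P(X), equating T's and B's payoffs gives −7q + 8 = 3q + 6 ⇒ q = 1/5.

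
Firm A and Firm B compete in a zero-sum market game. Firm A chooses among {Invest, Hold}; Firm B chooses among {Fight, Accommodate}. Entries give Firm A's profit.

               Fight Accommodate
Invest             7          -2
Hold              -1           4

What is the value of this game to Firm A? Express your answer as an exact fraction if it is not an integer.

Row minima: Invest → -2, Hold → -1; maximin = -1.
Column maxima: Fight → 7, Accommodate → 4; minimax = 4.
-1 ≠ 4, so there is no saddle point; optimal play is mixed.
Let Firm A play Invest with probability p. Expected payoff against Fight: 7p + (-1)(1−p) = 8p − 1; against Accommodate: (-2)p + 4(1−p) = −6p + 4.
Setting these equal: 8p − 1 = −6p + 4 ⇒ 14p = 5 ⇒ p = 5/14, and the value is (8)·(5/14) − 1 = 13/7.
For Firm B: with q = P(Fight), equating Invest's and Hold's payoffs gives 9q − 2 = −5q + 4 ⇒ q = 3/7.

13/7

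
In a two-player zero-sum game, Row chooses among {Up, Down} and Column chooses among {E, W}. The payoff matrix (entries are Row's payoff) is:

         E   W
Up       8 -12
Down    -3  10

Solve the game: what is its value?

Row minima: Up → -12, Down → -3; maximin = -3.
Column maxima: E → 8, W → 10; minimax = 8.
-3 ≠ 8, so there is no saddle point; optimal play is mixed.
Let Row play Up with probability p. Expected payoff against E: 8p + (-3)(1−p) = 11p − 3; against W: (-12)p + 10(1−p) = −22p + 10.
Setting these equal: 11p − 3 = −22p + 10 ⇒ 33p = 13 ⇒ p = 13/33, and the value is (11)·(13/33) − 3 = 4/3.
For Column: with q = P(E), equating Up's and Down's payoffs gives 20q − 12 = −13q + 10 ⇒ q = 2/3.

4/3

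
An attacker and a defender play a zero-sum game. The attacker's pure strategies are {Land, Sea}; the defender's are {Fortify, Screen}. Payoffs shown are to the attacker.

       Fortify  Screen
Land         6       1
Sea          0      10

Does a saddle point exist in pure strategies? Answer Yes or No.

Row minima: Land → 1, Sea → 0; maximin = 1.
Column maxima: Fortify → 6, Screen → 10; minimax = 6.
1 ≠ 6, so no pure-strategy equilibrium exists.

No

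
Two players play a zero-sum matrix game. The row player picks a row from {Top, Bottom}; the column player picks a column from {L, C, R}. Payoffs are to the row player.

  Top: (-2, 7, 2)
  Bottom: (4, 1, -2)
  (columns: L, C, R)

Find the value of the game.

2/5

Row minima: Top → -2, Bottom → -2; maximin = -2.
Column maxima: L → 4, C → 7, R → 2; minimax = 2.
-2 ≠ 2, so there is no saddle point; optimal play is mixed.
C is strictly dominated by R (it gives the row player strictly more in every row), so the column player never plays it.
On the remaining 2×2 (Top, Bottom vs L, R):
Let the row player play Top with probability p. Expected payoff against L: (-2)p + 4(1−p) = −6p + 4; against R: 2p + (-2)(1−p) = 4p − 2.
Setting these equal: −6p + 4 = 4p − 2 ⇒ −10p = -6 ⇒ p = 3/5, and the value is (-6)·(3/5) + 4 = 2/5.
For the column player: with q = P(L), equating Top's and Bottom's payoffs gives −4q + 2 = 6q − 2 ⇒ q = 2/5.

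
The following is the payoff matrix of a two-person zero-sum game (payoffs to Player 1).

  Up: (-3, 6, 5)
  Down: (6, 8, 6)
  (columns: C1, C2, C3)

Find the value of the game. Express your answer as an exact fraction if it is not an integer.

Row minima: Up → -3, Down → 6; maximin = 6.
Column maxima: C1 → 6, C2 → 8, C3 → 6; minimax = 6.
Since maximin = minimax = 6, there is a saddle point and the value is 6.

6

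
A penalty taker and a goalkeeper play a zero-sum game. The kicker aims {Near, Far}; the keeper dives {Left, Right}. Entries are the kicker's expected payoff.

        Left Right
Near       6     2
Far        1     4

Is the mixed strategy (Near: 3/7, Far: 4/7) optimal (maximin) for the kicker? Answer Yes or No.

Yes

Against Left this mix gives (3/7)·6 + (4/7)·1 = 22/7.
Against Right this mix gives (3/7)·2 + (4/7)·4 = 22/7.
All of the keeper's active replies (Left, Right) yield 22/7, and no column does worse for the kicker. The mix makes the keeper indifferent and guarantees 22/7, so it is optimal.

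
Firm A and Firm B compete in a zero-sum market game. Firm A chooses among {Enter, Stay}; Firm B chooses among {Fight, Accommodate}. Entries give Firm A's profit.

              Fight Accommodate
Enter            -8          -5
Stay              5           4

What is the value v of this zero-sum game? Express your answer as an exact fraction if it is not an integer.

4

Row minima: Enter → -8, Stay → 4; maximin = 4.
Column maxima: Fight → 5, Accommodate → 4; minimax = 4.
Since maximin = minimax = 4, there is a saddle point and the value is 4.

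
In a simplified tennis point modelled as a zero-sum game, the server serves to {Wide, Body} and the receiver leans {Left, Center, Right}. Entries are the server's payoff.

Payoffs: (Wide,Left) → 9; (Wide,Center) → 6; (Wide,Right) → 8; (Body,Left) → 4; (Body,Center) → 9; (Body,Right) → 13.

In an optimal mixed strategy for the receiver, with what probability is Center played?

5/8

Row minima: Wide → 6, Body → 4; maximin = 6.
Column maxima: Left → 9, Center → 9, Right → 13; minimax = 9.
6 ≠ 9, so there is no saddle point; optimal play is mixed.
Right is strictly dominated by Center (it gives the server strictly more in every row), so the receiver never plays it.
On the remaining 2×2 (Wide, Body vs Left, Center):
Let the server play Wide with probability p. Expected payoff against Left: 9p + 4(1−p) = 5p + 4; against Center: 6p + 9(1−p) = −3p + 9.
Setting these equal: 5p + 4 = −3p + 9 ⇒ 8p = 5 ⇒ p = 5/8, and the value is (5)·(5/8) + 4 = 57/8.
For the receiver: with q = P(Left), equating Wide's and Body's payoffs gives 3q + 6 = −5q + 9 ⇒ q = 3/8.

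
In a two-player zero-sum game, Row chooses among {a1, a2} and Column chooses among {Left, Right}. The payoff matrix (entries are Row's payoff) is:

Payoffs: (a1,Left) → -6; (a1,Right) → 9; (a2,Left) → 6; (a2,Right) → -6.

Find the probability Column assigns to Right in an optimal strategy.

4/9

Row minima: a1 → -6, a2 → -6; maximin = -6.
Column maxima: Left → 6, Right → 9; minimax = 6.
-6 ≠ 6, so there is no saddle point; optimal play is mixed.
Let Row play a1 with probability p. Expected payoff against Left: (-6)p + 6(1−p) = −12p + 6; against Right: 9p + (-6)(1−p) = 15p − 6.
Setting these equal: −12p + 6 = 15p − 6 ⇒ −27p = -12 ⇒ p = 4/9, and the value is (-12)·(4/9) + 6 = 2/3.
For Column: with q = P(Left), equating a1's and a2's payoffs gives −15q + 9 = 12q − 6 ⇒ q = 5/9.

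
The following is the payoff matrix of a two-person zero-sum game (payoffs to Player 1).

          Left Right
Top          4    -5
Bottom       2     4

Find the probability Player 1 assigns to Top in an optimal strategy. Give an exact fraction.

2/11

Row minima: Top → -5, Bottom → 2; maximin = 2.
Column maxima: Left → 4, Right → 4; minimax = 4.
2 ≠ 4, so there is no saddle point; optimal play is mixed.
Let Player 1 play Top with probability p. Expected payoff against Left: 4p + 2(1−p) = 2p + 2; against Right: (-5)p + 4(1−p) = −9p + 4.
Setting these equal: 2p + 2 = −9p + 4 ⇒ 11p = 2 ⇒ p = 2/11, and the value is (2)·(2/11) + 2 = 26/11.
For Player 2: with q = P(Left), equating Top's and Bottom's payoffs gives 9q − 5 = −2q + 4 ⇒ q = 9/11.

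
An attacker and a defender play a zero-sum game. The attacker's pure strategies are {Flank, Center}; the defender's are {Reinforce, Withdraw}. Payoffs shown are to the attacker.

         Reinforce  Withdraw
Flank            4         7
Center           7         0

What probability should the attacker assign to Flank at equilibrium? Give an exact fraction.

Row minima: Flank → 4, Center → 0; maximin = 4.
Column maxima: Reinforce → 7, Withdraw → 7; minimax = 7.
4 ≠ 7, so there is no saddle point; optimal play is mixed.
Let the attacker play Flank with probability p. Expected payoff against Reinforce: 4p + 7(1−p) = −3p + 7; against Withdraw: 7p + 0(1−p) = 7p.
Setting these equal: −3p + 7 = 7p ⇒ −10p = -7 ⇒ p = 7/10, and the value is (-3)·(7/10) + 7 = 49/10.
For the defender: with q = P(Reinforce), equating Flank's and Center's payoffs gives −3q + 7 = 7q ⇒ q = 7/10.

7/10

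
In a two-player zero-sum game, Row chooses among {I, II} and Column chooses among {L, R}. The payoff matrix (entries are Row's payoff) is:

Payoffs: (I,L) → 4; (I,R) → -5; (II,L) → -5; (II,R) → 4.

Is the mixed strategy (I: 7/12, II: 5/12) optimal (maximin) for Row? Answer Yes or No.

Against L this mix gives (7/12)·4 + (5/12)·(-5) = 1/4.
Against R this mix gives (7/12)·(-5) + (5/12)·4 = -5/4.
Column will play R, holding Row to -5/4. Shifting weight toward the row that does better against R would raise this floor (the equalizing mix achieves -1/2 against both R and L), so the proposed strategy is not optimal.

No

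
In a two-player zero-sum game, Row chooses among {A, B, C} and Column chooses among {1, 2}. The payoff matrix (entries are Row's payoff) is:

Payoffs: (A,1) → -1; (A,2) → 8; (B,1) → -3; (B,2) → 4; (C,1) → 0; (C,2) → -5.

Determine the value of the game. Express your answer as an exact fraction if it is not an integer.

Row minima: A → -1, B → -3, C → -5; maximin = -1.
Column maxima: 1 → 0, 2 → 8; minimax = 0.
-1 ≠ 0, so there is no saddle point; optimal play is mixed.
B is strictly dominated by A, so Row never plays it.
On the remaining 2×2 (A, C vs 1, 2):
Let Row play A with probability p. Expected payoff against 1: (-1)p + 0(1−p) = −p; against 2: 8p + (-5)(1−p) = 13p − 5.
Setting these equal: −p = 13p − 5 ⇒ −14p = -5 ⇒ p = 5/14, and the value is (-1)·(5/14) = -5/14.
For Column: with q = P(1), equating A's and C's payoffs gives −9q + 8 = 5q − 5 ⇒ q = 13/14.

-5/14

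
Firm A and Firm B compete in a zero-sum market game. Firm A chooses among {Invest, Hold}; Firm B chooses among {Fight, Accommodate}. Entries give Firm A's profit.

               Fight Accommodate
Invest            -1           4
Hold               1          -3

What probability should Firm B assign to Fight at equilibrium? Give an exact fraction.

7/9

Row minima: Invest → -1, Hold → -3; maximin = -1.
Column maxima: Fight → 1, Accommodate → 4; minimax = 1.
-1 ≠ 1, so there is no saddle point; optimal play is mixed.
Let Firm A play Invest with probability p. Expected payoff against Fight: (-1)p + 1(1−p) = −2p + 1; against Accommodate: 4p + (-3)(1−p) = 7p − 3.
Setting these equal: −2p + 1 = 7p − 3 ⇒ −9p = -4 ⇒ p = 4/9, and the value is (-2)·(4/9) + 1 = 1/9.
For Firm B: with q = P(Fight), equating Invest's and Hold's payoffs gives −5q + 4 = 4q − 3 ⇒ q = 7/9.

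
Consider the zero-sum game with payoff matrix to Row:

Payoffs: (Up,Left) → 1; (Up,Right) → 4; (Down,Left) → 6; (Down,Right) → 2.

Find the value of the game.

Row minima: Up → 1, Down → 2; maximin = 2.
Column maxima: Left → 6, Right → 4; minimax = 4.
2 ≠ 4, so there is no saddle point; optimal play is mixed.
Let Row play Up with probability p. Expected payoff against Left: 1p + 6(1−p) = −5p + 6; against Right: 4p + 2(1−p) = 2p + 2.
Setting these equal: −5p + 6 = 2p + 2 ⇒ −7p = -4 ⇒ p = 4/7, and the value is (-5)·(4/7) + 6 = 22/7.
For Column: with q = P(Left), equating Up's and Down's payoffs gives −3q + 4 = 4q + 2 ⇒ q = 2/7.

22/7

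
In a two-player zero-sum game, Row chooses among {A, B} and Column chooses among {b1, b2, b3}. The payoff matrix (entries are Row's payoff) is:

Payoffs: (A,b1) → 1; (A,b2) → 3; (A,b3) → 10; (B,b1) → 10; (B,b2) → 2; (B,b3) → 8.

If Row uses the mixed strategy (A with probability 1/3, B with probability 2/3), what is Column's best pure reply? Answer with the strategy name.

If Column plays b1, Row's expected payoff is (1/3)·1 + (2/3)·10 = 7.
If Column plays b2, Row's expected payoff is (1/3)·3 + (2/3)·2 = 7/3.
If Column plays b3, Row's expected payoff is (1/3)·10 + (2/3)·8 = 26/3.
Column minimizes Row's payoff; the smallest is 7/3, so the best response is b2.

b2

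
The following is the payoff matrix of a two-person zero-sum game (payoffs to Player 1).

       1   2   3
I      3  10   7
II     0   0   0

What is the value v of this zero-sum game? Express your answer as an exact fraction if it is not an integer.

Row minima: I → 3, II → 0; maximin = 3.
Column maxima: 1 → 3, 2 → 10, 3 → 7; minimax = 3.
Since maximin = minimax = 3, there is a saddle point and the value is 3.

3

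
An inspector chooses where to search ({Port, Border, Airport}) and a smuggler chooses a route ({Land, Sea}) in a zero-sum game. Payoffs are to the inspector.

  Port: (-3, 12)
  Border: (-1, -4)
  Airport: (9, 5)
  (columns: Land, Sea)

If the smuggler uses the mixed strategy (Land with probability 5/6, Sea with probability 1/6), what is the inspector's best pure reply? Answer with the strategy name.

Expected payoff of Port: (5/6)·(-3) + (1/6)·12 = -1/2.
Expected payoff of Border: (5/6)·(-1) + (1/6)·(-4) = -3/2.
Expected payoff of Airport: (5/6)·9 + (1/6)·5 = 25/3.
The largest is 25/3, so the inspector's best response is Airport.

Airport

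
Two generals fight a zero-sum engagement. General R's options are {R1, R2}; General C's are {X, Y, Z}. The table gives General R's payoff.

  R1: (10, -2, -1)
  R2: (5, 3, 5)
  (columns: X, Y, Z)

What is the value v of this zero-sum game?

3

Row minima: R1 → -2, R2 → 3; maximin = 3.
Column maxima: X → 10, Y → 3, Z → 5; minimax = 3.
Since maximin = minimax = 3, there is a saddle point and the value is 3.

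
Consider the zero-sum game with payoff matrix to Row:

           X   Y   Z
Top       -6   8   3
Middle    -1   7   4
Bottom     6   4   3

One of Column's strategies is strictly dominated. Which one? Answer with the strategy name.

Z holds Row's payoff strictly below Y in every row: 3 < 8, 4 < 7, 3 < 4.
So Y is strictly dominated for Column.

Y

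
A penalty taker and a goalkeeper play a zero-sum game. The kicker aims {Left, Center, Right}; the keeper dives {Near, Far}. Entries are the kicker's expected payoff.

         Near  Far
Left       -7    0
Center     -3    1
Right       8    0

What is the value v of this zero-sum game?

Row minima: Left → -7, Center → -3, Right → 0; maximin = 0.
Column maxima: Near → 8, Far → 1; minimax = 1.
0 ≠ 1, so there is no saddle point; optimal play is mixed.
Left is strictly dominated by Center, so the kicker never plays it.
On the remaining 2×2 (Center, Right vs Near, Far):
Let the kicker play Center with probability p. Expected payoff against Near: (-3)p + 8(1−p) = −11p + 8; against Far: 1p + 0(1−p) = p.
Setting these equal: −11p + 8 = p ⇒ −12p = -8 ⇒ p = 2/3, and the value is (-11)·(2/3) + 8 = 2/3.
For the keeper: with q = P(Near), equating Center's and Right's payoffs gives −4q + 1 = 8q ⇒ q = 1/12.

2/3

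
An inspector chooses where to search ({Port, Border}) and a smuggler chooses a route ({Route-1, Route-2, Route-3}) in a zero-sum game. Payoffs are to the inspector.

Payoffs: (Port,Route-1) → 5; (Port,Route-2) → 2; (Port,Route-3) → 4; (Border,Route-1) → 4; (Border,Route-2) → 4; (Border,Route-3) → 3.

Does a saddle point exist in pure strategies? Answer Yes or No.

No

Row minima: Port → 2, Border → 3; maximin = 3.
Column maxima: Route-1 → 5, Route-2 → 4, Route-3 → 4; minimax = 4.
3 ≠ 4, so no pure-strategy equilibrium exists.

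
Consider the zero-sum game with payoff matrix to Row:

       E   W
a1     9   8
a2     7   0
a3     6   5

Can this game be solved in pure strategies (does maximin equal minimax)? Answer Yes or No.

Yes

Row minima: a1 → 8, a2 → 0, a3 → 5; maximin = 8.
Column maxima: E → 9, W → 8; minimax = 8.
maximin = minimax = 8, so a saddle point exists.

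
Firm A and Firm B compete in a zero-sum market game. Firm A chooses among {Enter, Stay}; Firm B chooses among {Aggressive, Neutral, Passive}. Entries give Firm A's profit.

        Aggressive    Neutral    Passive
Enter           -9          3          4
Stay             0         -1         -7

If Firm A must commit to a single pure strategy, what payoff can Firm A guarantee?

Row minima: Enter → -9, Stay → -7.
The best of these is -7.

-7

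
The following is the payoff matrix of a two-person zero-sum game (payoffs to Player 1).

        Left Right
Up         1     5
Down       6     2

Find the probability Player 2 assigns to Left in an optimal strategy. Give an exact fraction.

Row minima: Up → 1, Down → 2; maximin = 2.
Column maxima: Left → 6, Right → 5; minimax = 5.
2 ≠ 5, so there is no saddle point; optimal play is mixed.
Let Player 1 play Up with probability p. Expected payoff against Left: 1p + 6(1−p) = −5p + 6; against Right: 5p + 2(1−p) = 3p + 2.
Setting these equal: −5p + 6 = 3p + 2 ⇒ −8p = -4 ⇒ p = 1/2, and the value is (-5)·(1/2) + 6 = 7/2.
For Player 2: with q = P(Left), equating Up's and Down's payoffs gives −4q + 5 = 4q + 2 ⇒ q = 3/8.

3/8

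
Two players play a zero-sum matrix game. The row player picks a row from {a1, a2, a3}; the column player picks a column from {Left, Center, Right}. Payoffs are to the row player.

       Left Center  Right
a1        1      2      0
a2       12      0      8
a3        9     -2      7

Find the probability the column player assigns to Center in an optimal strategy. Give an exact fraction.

4/5

Row minima: a1 → 0, a2 → 0, a3 → -2; maximin = 0.
Column maxima: Left → 12, Center → 2, Right → 8; minimax = 2.
0 ≠ 2, so there is no saddle point; optimal play is mixed.
a3 is strictly dominated by a2, so the row player never plays it.
Left is strictly dominated by Right (it gives the row player strictly more in every row), so the column player never plays it.
On the remaining 2×2 (a1, a2 vs Center, Right):
Let the row player play a1 with probability p. Expected payoff against Center: 2p + 0(1−p) = 2p; against Right: 0p + 8(1−p) = −8p + 8.
Setting these equal: 2p = −8p + 8 ⇒ 10p = 8 ⇒ p = 4/5, and the value is (2)·(4/5) = 8/5.
For the column player: with q = P(Center), equating a1's and a2's payoffs gives 2q = −8q + 8 ⇒ q = 4/5.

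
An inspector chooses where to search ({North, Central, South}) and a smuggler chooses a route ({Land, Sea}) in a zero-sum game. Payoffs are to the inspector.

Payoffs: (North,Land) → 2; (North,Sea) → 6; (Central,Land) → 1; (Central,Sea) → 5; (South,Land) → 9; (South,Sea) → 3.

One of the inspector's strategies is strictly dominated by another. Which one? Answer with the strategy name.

North gives a strictly higher payoff than Central against every column: 2 > 1, 6 > 5.
So Central is strictly dominated and the inspector never plays it.

Central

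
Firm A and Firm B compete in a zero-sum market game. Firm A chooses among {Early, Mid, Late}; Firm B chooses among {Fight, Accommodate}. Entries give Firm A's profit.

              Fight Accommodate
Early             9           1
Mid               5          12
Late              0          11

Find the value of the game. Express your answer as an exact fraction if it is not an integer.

Row minima: Early → 1, Mid → 5, Late → 0; maximin = 5.
Column maxima: Fight → 9, Accommodate → 12; minimax = 9.
5 ≠ 9, so there is no saddle point; optimal play is mixed.
Late is strictly dominated by Mid, so Firm A never plays it.
On the remaining 2×2 (Early, Mid vs Fight, Accommodate):
Let Firm A play Early with probability p. Expected payoff against Fight: 9p + 5(1−p) = 4p + 5; against Accommodate: 1p + 12(1−p) = −11p + 12.
Setting these equal: 4p + 5 = −11p + 12 ⇒ 15p = 7 ⇒ p = 7/15, and the value is (4)·(7/15) + 5 = 103/15.
For Firm B: with q = P(Fight), equating Early's and Mid's payoffs gives 8q + 1 = −7q + 12 ⇒ q = 11/15.

103/15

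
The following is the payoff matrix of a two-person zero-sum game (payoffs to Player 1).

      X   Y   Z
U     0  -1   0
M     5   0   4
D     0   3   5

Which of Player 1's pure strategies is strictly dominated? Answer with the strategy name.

U

M gives a strictly higher payoff than U against every column: 5 > 0, 0 > -1, 4 > 0.
So U is strictly dominated and Player 1 never plays it.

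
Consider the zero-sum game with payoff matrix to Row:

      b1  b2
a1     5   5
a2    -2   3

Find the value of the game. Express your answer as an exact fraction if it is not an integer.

Row minima: a1 → 5, a2 → -2; maximin = 5.
Column maxima: b1 → 5, b2 → 5; minimax = 5.
Since maximin = minimax = 5, there is a saddle point and the value is 5.

5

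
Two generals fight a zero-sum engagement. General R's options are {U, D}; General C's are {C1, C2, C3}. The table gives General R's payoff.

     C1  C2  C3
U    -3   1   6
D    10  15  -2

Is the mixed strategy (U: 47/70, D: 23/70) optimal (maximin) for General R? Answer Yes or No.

Against C1 this mix gives (47/70)·(-3) + (23/70)·10 = 89/70.
Against C2 this mix gives (47/70)·1 + (23/70)·15 = 28/5.
Against C3 this mix gives (47/70)·6 + (23/70)·(-2) = 118/35.
General C will play C1, holding General R to 89/70. Shifting weight toward the row that does better against C1 would raise this floor (the equalizing mix achieves 18/7 against both C1 and C3), so the proposed strategy is not optimal.

No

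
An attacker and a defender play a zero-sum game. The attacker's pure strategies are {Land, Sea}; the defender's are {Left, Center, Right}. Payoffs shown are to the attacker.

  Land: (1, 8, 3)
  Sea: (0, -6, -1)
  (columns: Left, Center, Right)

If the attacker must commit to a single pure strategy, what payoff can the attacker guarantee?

1

Row minima: Land → 1, Sea → -6.
The best of these is 1.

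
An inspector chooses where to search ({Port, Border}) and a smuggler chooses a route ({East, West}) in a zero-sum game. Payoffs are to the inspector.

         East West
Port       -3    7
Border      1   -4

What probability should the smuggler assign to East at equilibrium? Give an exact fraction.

Row minima: Port → -3, Border → -4; maximin = -3.
Column maxima: East → 1, West → 7; minimax = 1.
-3 ≠ 1, so there is no saddle point; optimal play is mixed.
Let the inspector play Port with probability p. Expected payoff against East: (-3)p + 1(1−p) = −4p + 1; against West: 7p + (-4)(1−p) = 11p − 4.
Setting these equal: −4p + 1 = 11p − 4 ⇒ −15p = -5 ⇒ p = 1/3, and the value is (-4)·(1/3) + 1 = -1/3.
For the smuggler: with q = P(East), equating Port's and Border's payoffs gives −10q + 7 = 5q − 4 ⇒ q = 11/15.

11/15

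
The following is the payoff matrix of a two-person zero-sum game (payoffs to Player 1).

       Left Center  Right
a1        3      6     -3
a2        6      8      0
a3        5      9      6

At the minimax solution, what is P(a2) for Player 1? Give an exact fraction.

1/7

Row minima: a1 → -3, a2 → 0, a3 → 5; maximin = 5.
Column maxima: Left → 6, Center → 9, Right → 6; minimax = 6.
5 ≠ 6, so there is no saddle point; optimal play is mixed.
a1 is strictly dominated by a2, so Player 1 never plays it.
Center is strictly dominated by Left (it gives Player 1 strictly more in every row), so Player 2 never plays it.
On the remaining 2×2 (a2, a3 vs Left, Right):
Let Player 1 play a2 with probability p. Expected payoff against Left: 6p + 5(1−p) = p + 5; against Right: 0p + 6(1−p) = −6p + 6.
Setting these equal: p + 5 = −6p + 6 ⇒ 7p = 1 ⇒ p = 1/7, and the value is (1)·(1/7) + 5 = 36/7.
For Player 2: with q = P(Left), equating a2's and a3's payoffs gives 6q = −q + 6 ⇒ q = 6/7.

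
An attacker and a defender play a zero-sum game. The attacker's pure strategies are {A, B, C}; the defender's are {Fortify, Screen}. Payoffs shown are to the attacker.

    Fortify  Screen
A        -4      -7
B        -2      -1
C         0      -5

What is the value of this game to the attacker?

Row minima: A → -7, B → -2, C → -5; maximin = -2.
Column maxima: Fortify → 0, Screen → -1; minimax = -1.
-2 ≠ -1, so there is no saddle point; optimal play is mixed.
A is strictly dominated by B, so the attacker never plays it.
On the remaining 2×2 (B, C vs Fortify, Screen):
Let the attacker play B with probability p. Expected payoff against Fortify: (-2)p + 0(1−p) = −2p; against Screen: (-1)p + (-5)(1−p) = 4p − 5.
Setting these equal: −2p = 4p − 5 ⇒ −6p = -5 ⇒ p = 5/6, and the value is (-2)·(5/6) = -5/3.
For the defender: with q = P(Fortify), equating B's and C's payoffs gives −q − 1 = 5q − 5 ⇒ q = 2/3.

-5/3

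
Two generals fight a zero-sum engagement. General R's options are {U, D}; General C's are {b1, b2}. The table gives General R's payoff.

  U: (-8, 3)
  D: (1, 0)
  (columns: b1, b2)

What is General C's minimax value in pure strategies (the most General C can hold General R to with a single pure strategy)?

Column maxima: b1 → 1, b2 → 3.
The smallest of these is 1.

1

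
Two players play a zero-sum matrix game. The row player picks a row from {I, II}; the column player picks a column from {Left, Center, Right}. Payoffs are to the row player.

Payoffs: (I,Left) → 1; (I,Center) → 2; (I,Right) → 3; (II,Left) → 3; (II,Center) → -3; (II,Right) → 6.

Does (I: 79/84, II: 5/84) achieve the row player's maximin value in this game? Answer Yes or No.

No

Against Left this mix gives (79/84)·1 + (5/84)·3 = 47/42.
Against Center this mix gives (79/84)·2 + (5/84)·(-3) = 143/84.
Against Right this mix gives (79/84)·3 + (5/84)·6 = 89/28.
The column player will play Left, holding the row player to 47/42. Shifting weight toward the row that does better against Left would raise this floor (the equalizing mix achieves 9/7 against both Left and Center), so the proposed strategy is not optimal.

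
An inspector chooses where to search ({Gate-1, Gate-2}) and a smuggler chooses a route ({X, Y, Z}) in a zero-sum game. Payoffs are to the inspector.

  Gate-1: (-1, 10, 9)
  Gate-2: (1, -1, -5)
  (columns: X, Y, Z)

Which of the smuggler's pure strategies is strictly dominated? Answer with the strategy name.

Y

Z holds the inspector's payoff strictly below Y in every row: 9 < 10, -5 < -1.
So Y is strictly dominated for the smuggler.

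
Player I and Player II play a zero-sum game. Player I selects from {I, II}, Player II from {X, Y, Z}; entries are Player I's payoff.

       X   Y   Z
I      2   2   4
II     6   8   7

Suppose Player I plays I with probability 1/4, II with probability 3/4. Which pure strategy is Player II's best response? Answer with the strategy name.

If Player II plays X, Player I's expected payoff is (1/4)·2 + (3/4)·6 = 5.
If Player II plays Y, Player I's expected payoff is (1/4)·2 + (3/4)·8 = 13/2.
If Player II plays Z, Player I's expected payoff is (1/4)·4 + (3/4)·7 = 25/4.
Player II minimizes Player I's payoff; the smallest is 5, so the best response is X.

X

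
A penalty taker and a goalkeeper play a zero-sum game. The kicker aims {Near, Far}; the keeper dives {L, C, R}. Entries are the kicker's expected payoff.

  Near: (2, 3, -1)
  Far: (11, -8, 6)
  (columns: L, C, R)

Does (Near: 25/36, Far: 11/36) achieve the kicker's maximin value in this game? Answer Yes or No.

Against L this mix gives (25/36)·2 + (11/36)·11 = 19/4.
Against C this mix gives (25/36)·3 + (11/36)·(-8) = -13/36.
Against R this mix gives (25/36)·(-1) + (11/36)·6 = 41/36.
The keeper will play C, holding the kicker to -13/36. Shifting weight toward the row that does better against C would raise this floor (the equalizing mix achieves 5/9 against both C and R), so the proposed strategy is not optimal.

No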